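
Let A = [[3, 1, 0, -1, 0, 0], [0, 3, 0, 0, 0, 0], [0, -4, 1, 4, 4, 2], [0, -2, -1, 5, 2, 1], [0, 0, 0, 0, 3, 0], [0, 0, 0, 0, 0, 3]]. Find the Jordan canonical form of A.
J = [[3, 1, 0, 0, 0, 0], [0, 3, 1, 0, 0, 0], [0, 0, 3, 0, 0, 0], [0, 0, 0, 3, 0, 0], [0, 0, 0, 0, 3, 0], [0, 0, 0, 0, 0, 3]]

The characteristic polynomial is det(xI - A) = (x - 3)^6, so the eigenvalues are 3 (algebraic multiplicity 6).

For λ = 3: rank(A - 3I) = 2, rank((A - 3I)^2) = 1, rank((A - 3I)^3) = 0. The eigenspace has dimension 6 - 2 = 4, so there are 4 Jordan blocks; the rank sequence gives block sizes [3, 1, 1, 1].

Assembling the blocks gives the Jordan form J above.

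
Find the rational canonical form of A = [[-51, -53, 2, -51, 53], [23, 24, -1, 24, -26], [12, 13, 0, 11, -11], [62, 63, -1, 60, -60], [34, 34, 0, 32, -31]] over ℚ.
The invariant factors of A (the non-unit diagonal entries of the Smith normal form of xI - A over ℚ[x]) are (x - 1)^2(x^3 + 3x - 5), each dividing the next. The characteristic polynomial is their product, (x - 1)^2(x^3 + 3x - 5).

The rational canonical form is the block-diagonal matrix of companion matrices C(f_i):
R = [[0, 0, 0, 0, 5], [1, 0, 0, 0, -13], [0, 1, 0, 0, 11], [0, 0, 1, 0, -4], [0, 0, 0, 1, 2]].

Note the characteristic polynomial does not split into linear factors over ℚ, so A has no Jordan form over ℚ; the rational canonical form exists over any field.

R = [[0, 0, 0, 0, 5], [1, 0, 0, 0, -13], [0, 1, 0, 0, 11], [0, 0, 1, 0, -4], [0, 0, 0, 1, 2]]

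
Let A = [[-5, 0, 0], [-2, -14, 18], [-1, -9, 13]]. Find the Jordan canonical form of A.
J = [[-5, 1, 0], [0, -5, 0], [0, 0, 4]]

The characteristic polynomial is det(xI - A) = (x - 4)(x + 5)^2, so the eigenvalues are -5 (algebraic multiplicity 2), 4 (algebraic multiplicity 1).

For λ = -5: rank(A + 5I) = 2, rank((A + 5I)^2) = 1. The eigenspace has dimension 3 - 2 = 1, so there is 1 Jordan block; the rank sequence gives block sizes [2].

For λ = 4: algebraic multiplicity 1 gives one 1×1 block.

Assembling the blocks gives the Jordan form J above.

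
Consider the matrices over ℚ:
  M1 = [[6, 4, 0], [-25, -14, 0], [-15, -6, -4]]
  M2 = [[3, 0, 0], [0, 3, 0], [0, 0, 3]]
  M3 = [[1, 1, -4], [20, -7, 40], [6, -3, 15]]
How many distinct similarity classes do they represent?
3 classes: {M1}, {M2}, {M3}

Characteristic polynomials: χ_{M1} = (x + 4)^3, χ_{M2} = (x - 3)^3, χ_{M3} = (x - 3)^3.

{M1}: invariant factors x + 4, (x + 4)^2.

{M2}: invariant factors x - 3, x - 3, x - 3.

{M3}: invariant factors x - 3, (x - 3)^2.

Matrices are similar if and only if their invariant-factor lists agree; the partition into similarity classes is {M1}, {M2}, {M3}.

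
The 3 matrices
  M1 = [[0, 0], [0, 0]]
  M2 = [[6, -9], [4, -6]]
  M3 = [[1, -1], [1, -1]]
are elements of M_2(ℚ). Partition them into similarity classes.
2 classes: {M1}, {M2, M3}

Characteristic polynomials: χ_{M1} = x^2, χ_{M2} = x^2, χ_{M3} = x^2.

{M1}: invariant factors x, x.

{M2, M3}: invariant factors x^2.

Matrices are similar if and only if their invariant-factor lists agree; the partition into similarity classes is {M1}, {M2, M3}.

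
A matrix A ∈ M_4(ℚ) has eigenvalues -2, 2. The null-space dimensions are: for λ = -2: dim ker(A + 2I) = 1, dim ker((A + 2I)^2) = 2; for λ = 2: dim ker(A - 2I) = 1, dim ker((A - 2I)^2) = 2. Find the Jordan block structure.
Jordan blocks: (-2, 2), (2, 2)

λ = -2: successive nullity increments [1, 1] count blocks of size ≥ k; block sizes are [2].
λ = 2: successive nullity increments [1, 1] count blocks of size ≥ k; block sizes are [2].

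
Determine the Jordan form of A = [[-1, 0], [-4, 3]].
The characteristic polynomial is det(xI - A) = (x - 3)(x + 1), so the eigenvalues are -1 (algebraic multiplicity 1), 3 (algebraic multiplicity 1).

For λ = -1: algebraic multiplicity 1 gives one 1×1 block.

For λ = 3: algebraic multiplicity 1 gives one 1×1 block.

Assembling the blocks gives the Jordan form J above.

J = [[-1, 0], [0, 3]]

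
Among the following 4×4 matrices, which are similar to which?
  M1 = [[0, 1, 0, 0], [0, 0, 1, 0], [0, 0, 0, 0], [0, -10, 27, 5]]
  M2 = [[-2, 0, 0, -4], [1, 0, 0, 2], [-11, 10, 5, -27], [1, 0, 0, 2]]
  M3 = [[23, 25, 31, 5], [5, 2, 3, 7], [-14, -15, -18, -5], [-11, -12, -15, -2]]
Characteristic polynomials: χ_{M1} = x^3(x - 5), χ_{M2} = x^3(x - 5), χ_{M3} = x^3(x - 5).

{M1, M3}: invariant factors x^3(x - 5).

{M2}: invariant factors x, x^2(x - 5).

Matrices are similar if and only if their invariant-factor lists agree; the partition into similarity classes is {M1, M3}, {M2}.

2 classes: {M1, M3}, {M2}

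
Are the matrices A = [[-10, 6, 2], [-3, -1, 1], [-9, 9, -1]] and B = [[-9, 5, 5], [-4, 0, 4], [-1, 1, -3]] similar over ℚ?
Two matrices over a field are similar if and only if they have the same invariant factors.

Both A and B have characteristic polynomial (x + 4)^3 and minimal polynomial (x + 4)^2. Computing further, both have invariant factors x + 4, (x + 4)^2. Hence A and B are similar.

Yes.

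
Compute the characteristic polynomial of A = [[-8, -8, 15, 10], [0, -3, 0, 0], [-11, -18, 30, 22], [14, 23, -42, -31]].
xI - A = [[x + 8, 8, -15, -10], [0, x + 3, 0, 0], [11, 18, x - 30, -22], [-14, -23, 42, x + 31]].

Expanding det(xI - A) along the first row:
det(xI - A) = + (x + 8)·det([[x + 3, 0, 0], [18, x - 30, -22], [-23, 42, x + 31]]) - (8)·det([[0, 0, 0], [11, x - 30, -22], [-14, 42, x + 31]]) + (-15)·det([[0, x + 3, 0], [11, 18, -22], [-14, -23, x + 31]]) - (-10)·det([[0, x + 3, 0], [11, 18, x - 30], [-14, -23, 42]]).

Evaluating gives χ_A(x) = x^4 + 12x^3 + 54x^2 + 108x + 81 = (x + 3)^4.

χ_A(x) = (x + 3)^4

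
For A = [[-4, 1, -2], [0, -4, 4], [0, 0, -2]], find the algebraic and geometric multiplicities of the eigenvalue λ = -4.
algebraic multiplicity 2, geometric multiplicity 1

The characteristic polynomial is (x + 2)(x + 4)^2, so the factor x + 4 appears with exponent 2: the algebraic multiplicity is 2.

rank(A + 4I) = 2, so the eigenspace has dimension 3 - 2 = 1: the geometric multiplicity is 1.

Since 1 < 2, A is not diagonalizable.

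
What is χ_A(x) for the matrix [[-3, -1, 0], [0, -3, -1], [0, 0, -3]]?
xI - A = [[x + 3, 1, 0], [0, x + 3, 1], [0, 0, x + 3]].

Expanding det(xI - A) along the first row:
det(xI - A) = + (x + 3)·det([[x + 3, 1], [0, x + 3]]) - (1)·det([[0, 1], [0, x + 3]]) + (0)·det([[0, x + 3], [0, 0]]).

Evaluating gives χ_A(x) = x^3 + 9x^2 + 27x + 27 = (x + 3)^3.

χ_A(x) = (x + 3)^3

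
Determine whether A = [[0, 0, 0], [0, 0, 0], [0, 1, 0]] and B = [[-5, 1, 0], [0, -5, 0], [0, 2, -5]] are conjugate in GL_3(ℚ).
No.

trace(A) = 0 but trace(B) = -15. The trace is a similarity invariant, so A and B are not similar.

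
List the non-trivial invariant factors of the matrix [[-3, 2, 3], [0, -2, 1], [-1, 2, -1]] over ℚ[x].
The Jordan structure of A has elementary divisors (x + 2)^3. Arranging the block sizes at each eigenvalue in decreasing order and taking row products gives the invariant factors.

Invariant factors (smallest first, each dividing the next): (x + 2)^3.

Check: the last factor (x + 2)^3 is the minimal polynomial, and the product (x + 2)^3 is the characteristic polynomial.

(x + 2)^3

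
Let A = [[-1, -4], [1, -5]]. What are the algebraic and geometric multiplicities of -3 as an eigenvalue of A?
algebraic multiplicity 2, geometric multiplicity 1

The characteristic polynomial is (x + 3)^2, so the factor x + 3 appears with exponent 2: the algebraic multiplicity is 2.

rank(A + 3I) = 1, so the eigenspace has dimension 2 - 1 = 1: the geometric multiplicity is 1.

Since 1 < 2, A is not diagonalizable.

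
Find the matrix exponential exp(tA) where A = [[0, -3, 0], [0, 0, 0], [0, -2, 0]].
e^{tA} = [[1, -3*t, 0], [0, 1, 0], [0, -2*t, 1]]

A has Jordan form J = [[0, 1, 0], [0, 0, 0], [0, 0, 0]] with A = PJP^{-1}, so e^{tA} = P e^{tJ} P^{-1}.

For a Jordan block J_k(λ), e^{tJ_k(λ)} = e^{λt} · (I + tN + t^2 N^2/2! + ... + t^{k-1} N^{k-1}/(k-1)!) where N is the nilpotent superdiagonal part.

Assembling the blocks and conjugating back gives the entries of e^{tA} as shown above.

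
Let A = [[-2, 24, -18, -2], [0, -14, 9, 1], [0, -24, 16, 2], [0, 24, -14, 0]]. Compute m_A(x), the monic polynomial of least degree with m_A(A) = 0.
m_A(x) = (x - 2)^2(x + 2)

The characteristic polynomial factors as (x - 2)^2(x + 2)^2. The minimal polynomial is ∏(x - λ)^{k_λ} where k_λ is the size of the largest Jordan block at λ.

For λ = -2: rank(A + 2I) = 2, and the largest Jordan block has size 1 (the smallest k with rank((A + 2I)^k) = rank((A + 2I)^(k+1))).
For λ = 2: rank(A - 2I) = 3, and the largest Jordan block has size 2 (the smallest k with rank((A - 2I)^k) = rank((A - 2I)^(k+1))).

So m_A(x) = (x - 2)^2(x + 2).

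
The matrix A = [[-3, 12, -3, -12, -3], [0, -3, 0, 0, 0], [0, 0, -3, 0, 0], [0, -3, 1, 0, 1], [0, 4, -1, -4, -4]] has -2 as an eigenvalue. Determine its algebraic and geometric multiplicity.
The characteristic polynomial is (x + 2)^2(x + 3)^3, so the factor x + 2 appears with exponent 2: the algebraic multiplicity is 2.

rank(A + 2I) = 4, so the eigenspace has dimension 5 - 4 = 1: the geometric multiplicity is 1.

Since 1 < 2, A is not diagonalizable.

algebraic multiplicity 2, geometric multiplicity 1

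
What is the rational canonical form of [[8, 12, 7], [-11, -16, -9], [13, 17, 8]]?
The invariant factors of A (the non-unit diagonal entries of the Smith normal form of xI - A over ℚ[x]) are x^3 + 2x + 1, each dividing the next. The characteristic polynomial is their product, x^3 + 2x + 1.

The rational canonical form is the block-diagonal matrix of companion matrices C(f_i):
R = [[0, 0, -1], [1, 0, -2], [0, 1, 0]].

Note the characteristic polynomial does not split into linear factors over ℚ, so A has no Jordan form over ℚ; the rational canonical form exists over any field.

R = [[0, 0, -1], [1, 0, -2], [0, 1, 0]]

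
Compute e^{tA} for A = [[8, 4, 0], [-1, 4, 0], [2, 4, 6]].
A has Jordan form J = [[6, 1, 0], [0, 6, 0], [0, 0, 6]] with A = PJP^{-1}, so e^{tA} = P e^{tJ} P^{-1}.

For a Jordan block J_k(λ), e^{tJ_k(λ)} = e^{λt} · (I + tN + t^2 N^2/2! + ... + t^{k-1} N^{k-1}/(k-1)!) where N is the nilpotent superdiagonal part.

Assembling the blocks and conjugating back gives the entries of e^{tA} as shown above.

e^{tA} = [[(2*t + 1)*e^{6*t}, 4*t*e^{6*t}, 0], [-t*e^{6*t}, (1 - 2*t)*e^{6*t}, 0], [2*t*e^{6*t}, 4*t*e^{6*t}, e^{6*t}]]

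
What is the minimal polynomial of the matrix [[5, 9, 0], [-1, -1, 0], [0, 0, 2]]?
The characteristic polynomial factors as (x - 2)^3. The minimal polynomial is ∏(x - λ)^{k_λ} where k_λ is the size of the largest Jordan block at λ.

For λ = 2: rank(A - 2I) = 1, and the largest Jordan block has size 2 (the smallest k with rank((A - 2I)^k) = rank((A - 2I)^(k+1))).

So m_A(x) = (x - 2)^2.

m_A(x) = (x - 2)^2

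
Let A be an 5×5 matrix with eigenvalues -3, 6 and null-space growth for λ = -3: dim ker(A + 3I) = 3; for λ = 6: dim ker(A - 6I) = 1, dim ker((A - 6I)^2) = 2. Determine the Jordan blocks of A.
λ = -3: successive nullity increments [3] count blocks of size ≥ k; block sizes are [1, 1, 1].
λ = 6: successive nullity increments [1, 1] count blocks of size ≥ k; block sizes are [2].

Jordan blocks: (-3, 1), (-3, 1), (-3, 1), (6, 2)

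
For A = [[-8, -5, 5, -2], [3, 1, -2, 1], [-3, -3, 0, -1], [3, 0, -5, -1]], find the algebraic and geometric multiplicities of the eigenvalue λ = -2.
algebraic multiplicity 4, geometric multiplicity 2

The characteristic polynomial is (x + 2)^4, so the factor x + 2 appears with exponent 4: the algebraic multiplicity is 4.

rank(A + 2I) = 2, so the eigenspace has dimension 4 - 2 = 2: the geometric multiplicity is 2.

Since 2 < 4, A is not diagonalizable.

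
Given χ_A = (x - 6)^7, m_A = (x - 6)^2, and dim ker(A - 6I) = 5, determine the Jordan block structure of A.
λ = 6: algebraic multiplicity 7 (exponent in χ_A), largest block size 2 (exponent in m_A), 5 blocks (geometric multiplicity). These force block sizes [2, 2, 1, 1, 1].

Jordan blocks: (6, 2), (6, 2), (6, 1), (6, 1), (6, 1)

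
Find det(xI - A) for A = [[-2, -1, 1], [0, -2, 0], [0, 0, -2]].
χ_A(x) = (x + 2)^3

xI - A = [[x + 2, 1, -1], [0, x + 2, 0], [0, 0, x + 2]].

Expanding det(xI - A) along the first row:
det(xI - A) = + (x + 2)·det([[x + 2, 0], [0, x + 2]]) - (1)·det([[0, 0], [0, x + 2]]) + (-1)·det([[0, x + 2], [0, 0]]).

Evaluating gives χ_A(x) = x^3 + 6x^2 + 12x + 8 = (x + 2)^3.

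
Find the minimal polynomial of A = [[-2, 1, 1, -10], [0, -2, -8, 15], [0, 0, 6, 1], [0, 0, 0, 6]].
The characteristic polynomial factors as (x - 6)^2(x + 2)^2. The minimal polynomial is ∏(x - λ)^{k_λ} where k_λ is the size of the largest Jordan block at λ.

For λ = -2: rank(A + 2I) = 3, and the largest Jordan block has size 2 (the smallest k with rank((A + 2I)^k) = rank((A + 2I)^(k+1))).
For λ = 6: rank(A - 6I) = 3, and the largest Jordan block has size 2 (the smallest k with rank((A - 6I)^k) = rank((A - 6I)^(k+1))).

So m_A(x) = (x - 6)^2(x + 2)^2.

m_A(x) = (x - 6)^2(x + 2)^2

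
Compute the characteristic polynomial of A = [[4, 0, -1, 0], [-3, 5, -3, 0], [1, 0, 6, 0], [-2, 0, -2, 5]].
χ_A(x) = (x - 5)^4

xI - A = [[x - 4, 0, 1, 0], [3, x - 5, 3, 0], [-1, 0, x - 6, 0], [2, 0, 2, x - 5]].

Expanding det(xI - A) along the first row:
det(xI - A) = + (x - 4)·det([[x - 5, 3, 0], [0, x - 6, 0], [0, 2, x - 5]]) - (0)·det([[3, 3, 0], [-1, x - 6, 0], [2, 2, x - 5]]) + (1)·det([[3, x - 5, 0], [-1, 0, 0], [2, 0, x - 5]]) - (0)·det([[3, x - 5, 3], [-1, 0, x - 6], [2, 0, 2]]).

Evaluating gives χ_A(x) = x^4 - 20x^3 + 150x^2 - 500x + 625 = (x - 5)^4.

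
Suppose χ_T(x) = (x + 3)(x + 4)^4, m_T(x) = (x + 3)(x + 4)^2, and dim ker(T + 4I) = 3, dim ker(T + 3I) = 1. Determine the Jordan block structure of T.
Jordan blocks: (-4, 2), (-4, 1), (-4, 1), (-3, 1)

λ = -4: algebraic multiplicity 4 (exponent in χ_T), largest block size 2 (exponent in m_T), 3 blocks (geometric multiplicity). These force block sizes [2, 1, 1].
λ = -3: algebraic multiplicity 1 (exponent in χ_T), largest block size 1 (exponent in m_T), 1 block (geometric multiplicity). This forces block sizes [1].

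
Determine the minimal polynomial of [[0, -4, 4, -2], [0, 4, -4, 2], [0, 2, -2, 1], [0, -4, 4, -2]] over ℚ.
The characteristic polynomial factors as x^4. The minimal polynomial is ∏(x - λ)^{k_λ} where k_λ is the size of the largest Jordan block at λ.

For λ = 0: rank(A) = 1, and the largest Jordan block has size 2 (the smallest k with rank(A^k) = rank(A^(k+1))).

So m_A(x) = x^2.

m_A(x) = x^2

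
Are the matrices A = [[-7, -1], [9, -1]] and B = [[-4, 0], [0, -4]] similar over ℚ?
No.

Both have characteristic polynomial (x + 4)^2, but the minimal polynomial of A is (x + 4)^2 while the minimal polynomial of B is x + 4. The minimal polynomial is a similarity invariant, so A and B are not similar.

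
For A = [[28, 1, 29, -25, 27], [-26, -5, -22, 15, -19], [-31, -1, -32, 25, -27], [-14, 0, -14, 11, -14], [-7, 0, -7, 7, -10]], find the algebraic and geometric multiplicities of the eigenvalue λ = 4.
algebraic multiplicity 1, geometric multiplicity 1

The characteristic polynomial is (x - 4)(x + 3)^4, so the factor x - 4 appears with exponent 1: the algebraic multiplicity is 1.

rank(A - 4I) = 4, so the eigenspace has dimension 5 - 4 = 1: the geometric multiplicity is 1.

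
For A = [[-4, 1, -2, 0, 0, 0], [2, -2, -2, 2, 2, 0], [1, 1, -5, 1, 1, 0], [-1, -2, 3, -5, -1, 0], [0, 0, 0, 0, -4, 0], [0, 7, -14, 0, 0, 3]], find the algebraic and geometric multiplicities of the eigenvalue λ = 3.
algebraic multiplicity 1, geometric multiplicity 1

The characteristic polynomial is (x - 3)(x + 4)^5, so the factor x - 3 appears with exponent 1: the algebraic multiplicity is 1.

rank(A - 3I) = 5, so the eigenspace has dimension 6 - 5 = 1: the geometric multiplicity is 1.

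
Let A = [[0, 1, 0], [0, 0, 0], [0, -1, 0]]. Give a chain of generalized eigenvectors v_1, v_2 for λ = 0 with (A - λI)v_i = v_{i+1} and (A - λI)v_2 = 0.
v_1 = [[0, 1, -1]]^T, v_2 = [[1, 0, -1]]^T

We seek v_1 ∈ ker(A^2) \ ker(A), then set v_{i+1} = A v_i.

One such chain is v_1 = [[0, 1, -1]]^T, v_2 = [[1, 0, -1]]^T. Check: A v_2 = [[0, 0, 0]]^T = 0.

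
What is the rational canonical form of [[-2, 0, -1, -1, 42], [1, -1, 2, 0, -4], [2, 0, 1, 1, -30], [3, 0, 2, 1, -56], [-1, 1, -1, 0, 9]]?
R = [[0, 0, 0, 0, 12], [1, 0, 0, 0, -2], [0, 1, 0, 0, -30], [0, 0, 1, 0, -7], [0, 0, 0, 1, 8]]

The invariant factors of A (the non-unit diagonal entries of the Smith normal form of xI - A over ℚ[x]) are (x - 6)(x + 1)^2(x^2 - 4x + 2), each dividing the next. The characteristic polynomial is their product, (x - 6)(x + 1)^2(x^2 - 4x + 2).

The rational canonical form is the block-diagonal matrix of companion matrices C(f_i):
R = [[0, 0, 0, 0, 12], [1, 0, 0, 0, -2], [0, 1, 0, 0, -30], [0, 0, 1, 0, -7], [0, 0, 0, 1, 8]].

Note the characteristic polynomial does not split into linear factors over ℚ, so A has no Jordan form over ℚ; the rational canonical form exists over any field.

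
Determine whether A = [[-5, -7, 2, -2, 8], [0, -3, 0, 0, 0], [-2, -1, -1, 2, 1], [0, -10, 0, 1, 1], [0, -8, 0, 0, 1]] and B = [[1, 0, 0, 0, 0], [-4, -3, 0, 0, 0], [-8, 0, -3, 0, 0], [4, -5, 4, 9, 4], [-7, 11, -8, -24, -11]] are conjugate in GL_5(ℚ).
Yes.

Two matrices over a field are similar if and only if they have the same invariant factors.

Both A and B have characteristic polynomial (x - 1)^2(x + 3)^3 and minimal polynomial (x - 1)^2(x + 3)^2. Computing further, both have invariant factors x + 3, (x - 1)^2(x + 3)^2. Hence A and B are similar.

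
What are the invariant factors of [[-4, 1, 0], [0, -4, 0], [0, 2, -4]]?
The Jordan structure of A has elementary divisors (x + 4)^2, (x + 4). Arranging the block sizes at each eigenvalue in decreasing order and taking row products gives the invariant factors.

Invariant factors (smallest first, each dividing the next): x + 4, (x + 4)^2.

Check: the last factor (x + 4)^2 is the minimal polynomial, and the product (x + 4)^3 is the characteristic polynomial.

x + 4, (x + 4)^2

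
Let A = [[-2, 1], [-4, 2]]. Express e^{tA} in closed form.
A has Jordan form J = [[0, 1], [0, 0]] with A = PJP^{-1}, so e^{tA} = P e^{tJ} P^{-1}.

For a Jordan block J_k(λ), e^{tJ_k(λ)} = e^{λt} · (I + tN + t^2 N^2/2! + ... + t^{k-1} N^{k-1}/(k-1)!) where N is the nilpotent superdiagonal part.

Assembling the blocks and conjugating back gives the entries of e^{tA} as shown above.

e^{tA} = [[1 - 2*t, t], [-4*t, 2*t + 1]]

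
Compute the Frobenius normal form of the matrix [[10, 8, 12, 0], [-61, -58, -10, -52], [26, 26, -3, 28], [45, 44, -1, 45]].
The invariant factors of A (the non-unit diagonal entries of the Smith normal form of xI - A over ℚ[x]) are (x^2 + 3x + 6)^2, each dividing the next. The characteristic polynomial is their product, (x^2 + 3x + 6)^2.

The rational canonical form is the block-diagonal matrix of companion matrices C(f_i):
R = [[0, 0, 0, -36], [1, 0, 0, -36], [0, 1, 0, -21], [0, 0, 1, -6]].

Note the characteristic polynomial does not split into linear factors over ℚ, so A has no Jordan form over ℚ; the rational canonical form exists over any field.

R = [[0, 0, 0, -36], [1, 0, 0, -36], [0, 1, 0, -21], [0, 0, 1, -6]]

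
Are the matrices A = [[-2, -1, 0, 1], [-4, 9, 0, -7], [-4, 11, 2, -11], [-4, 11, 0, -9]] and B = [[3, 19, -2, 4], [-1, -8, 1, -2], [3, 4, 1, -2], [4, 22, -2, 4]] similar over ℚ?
χ_A(x) = (x - 2)^2(x + 2)^2 but χ_B(x) = x^4. The characteristic polynomial is a similarity invariant, so A and B are not similar.

No.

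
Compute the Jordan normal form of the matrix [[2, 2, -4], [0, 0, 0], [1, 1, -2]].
J = [[0, 1, 0], [0, 0, 0], [0, 0, 0]]

The characteristic polynomial is det(xI - A) = x^3, so the eigenvalues are 0 (algebraic multiplicity 3).

For λ = 0: rank(A) = 1, rank(A^2) = 0. The eigenspace has dimension 3 - 1 = 2, so there are 2 Jordan blocks; the rank sequence gives block sizes [2, 1].

Assembling the blocks gives the Jordan form J above.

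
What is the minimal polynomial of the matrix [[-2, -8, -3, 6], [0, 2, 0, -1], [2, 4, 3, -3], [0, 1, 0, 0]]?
m_A(x) = x(x - 1)^3

The characteristic polynomial factors as x(x - 1)^3. The minimal polynomial is ∏(x - λ)^{k_λ} where k_λ is the size of the largest Jordan block at λ.

For λ = 0: rank(A) = 3, and the largest Jordan block has size 1 (the smallest k with rank(A^k) = rank(A^(k+1))).
For λ = 1: rank(A - I) = 3, and the largest Jordan block has size 3 (the smallest k with rank((A - I)^k) = rank((A - I)^(k+1))).

So m_A(x) = x(x - 1)^3.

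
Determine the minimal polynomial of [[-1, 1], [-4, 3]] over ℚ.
m_A(x) = (x - 1)^2

The characteristic polynomial factors as (x - 1)^2. The minimal polynomial is ∏(x - λ)^{k_λ} where k_λ is the size of the largest Jordan block at λ.

For λ = 1: rank(A - I) = 1, and the largest Jordan block has size 2 (the smallest k with rank((A - I)^k) = rank((A - I)^(k+1))).

So m_A(x) = (x - 1)^2.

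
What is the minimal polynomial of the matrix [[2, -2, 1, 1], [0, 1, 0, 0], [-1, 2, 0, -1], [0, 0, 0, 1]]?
m_A(x) = (x - 1)^2

The characteristic polynomial factors as (x - 1)^4. The minimal polynomial is ∏(x - λ)^{k_λ} where k_λ is the size of the largest Jordan block at λ.

For λ = 1: rank(A - I) = 1, and the largest Jordan block has size 2 (the smallest k with rank((A - I)^k) = rank((A - I)^(k+1))).

So m_A(x) = (x - 1)^2.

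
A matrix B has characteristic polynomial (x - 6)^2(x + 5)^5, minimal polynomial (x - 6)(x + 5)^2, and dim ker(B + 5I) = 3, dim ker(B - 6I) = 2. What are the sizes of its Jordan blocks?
λ = -5: algebraic multiplicity 5 (exponent in χ_B), largest block size 2 (exponent in m_B), 3 blocks (geometric multiplicity). These force block sizes [2, 2, 1].
λ = 6: algebraic multiplicity 2 (exponent in χ_B), largest block size 1 (exponent in m_B), 2 blocks (geometric multiplicity). These force block sizes [1, 1].

Jordan blocks: (-5, 2), (-5, 2), (-5, 1), (6, 1), (6, 1)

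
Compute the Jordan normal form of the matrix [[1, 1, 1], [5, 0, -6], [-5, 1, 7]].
The characteristic polynomial is det(xI - A) = (x - 6)(x - 1)^2, so the eigenvalues are 1 (algebraic multiplicity 2), 6 (algebraic multiplicity 1).

For λ = 1: rank(A - I) = 2, rank((A - I)^2) = 1. The eigenspace has dimension 3 - 2 = 1, so there is 1 Jordan block; the rank sequence gives block sizes [2].

For λ = 6: algebraic multiplicity 1 gives one 1×1 block.

Assembling the blocks gives the Jordan form J above.

J = [[1, 1, 0], [0, 1, 0], [0, 0, 6]]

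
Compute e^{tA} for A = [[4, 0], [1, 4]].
A has Jordan form J = [[4, 1], [0, 4]] with A = PJP^{-1}, so e^{tA} = P e^{tJ} P^{-1}.

For a Jordan block J_k(λ), e^{tJ_k(λ)} = e^{λt} · (I + tN + t^2 N^2/2! + ... + t^{k-1} N^{k-1}/(k-1)!) where N is the nilpotent superdiagonal part.

Assembling the blocks and conjugating back gives the entries of e^{tA} as shown above.

e^{tA} = [[e^{4*t}, 0], [t*e^{4*t}, e^{4*t}]]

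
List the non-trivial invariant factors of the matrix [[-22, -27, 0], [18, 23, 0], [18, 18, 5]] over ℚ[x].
x - 5, (x - 5)(x + 4)

The Jordan structure of A has elementary divisors (x + 4), (x - 5), (x - 5). Arranging the block sizes at each eigenvalue in decreasing order and taking row products gives the invariant factors.

Invariant factors (smallest first, each dividing the next): x - 5, (x - 5)(x + 4).

Check: the last factor (x - 5)(x + 4) is the minimal polynomial, and the product (x - 5)^2(x + 4) is the characteristic polynomial.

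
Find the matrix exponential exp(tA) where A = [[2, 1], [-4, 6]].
e^{tA} = [[(1 - 2*t)*e^{4*t}, t*e^{4*t}], [-4*t*e^{4*t}, (2*t + 1)*e^{4*t}]]

A has Jordan form J = [[4, 1], [0, 4]] with A = PJP^{-1}, so e^{tA} = P e^{tJ} P^{-1}.

For a Jordan block J_k(λ), e^{tJ_k(λ)} = e^{λt} · (I + tN + t^2 N^2/2! + ... + t^{k-1} N^{k-1}/(k-1)!) where N is the nilpotent superdiagonal part.

Assembling the blocks and conjugating back gives the entries of e^{tA} as shown above.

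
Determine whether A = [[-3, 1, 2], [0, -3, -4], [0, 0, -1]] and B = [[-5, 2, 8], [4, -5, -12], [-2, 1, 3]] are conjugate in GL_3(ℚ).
Two matrices over a field are similar if and only if they have the same invariant factors.

Both A and B have characteristic polynomial (x + 1)(x + 3)^2 and minimal polynomial (x + 1)(x + 3)^2. Computing further, both have invariant factors (x + 1)(x + 3)^2. Hence A and B are similar.

Yes.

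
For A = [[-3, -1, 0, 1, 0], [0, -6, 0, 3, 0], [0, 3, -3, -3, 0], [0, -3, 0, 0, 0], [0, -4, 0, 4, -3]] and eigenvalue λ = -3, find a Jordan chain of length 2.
v_1 = [[0, 1, -1, 2, 0]]^T, v_2 = [[1, 3, -3, 3, 4]]^T

We seek v_1 ∈ ker((A + 3I)^2) \ ker(A + 3I), then set v_{i+1} = (A + 3I) v_i.

One such chain is v_1 = [[0, 1, -1, 2, 0]]^T, v_2 = [[1, 3, -3, 3, 4]]^T. Check: (A + 3I) v_2 = [[0, 0, 0, 0, 0]]^T = 0.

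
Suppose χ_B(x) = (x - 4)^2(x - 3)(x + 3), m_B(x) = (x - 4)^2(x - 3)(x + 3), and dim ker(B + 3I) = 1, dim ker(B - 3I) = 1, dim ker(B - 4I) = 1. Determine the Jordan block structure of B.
λ = -3: algebraic multiplicity 1 (exponent in χ_B), largest block size 1 (exponent in m_B), 1 block (geometric multiplicity). This forces block sizes [1].
λ = 3: algebraic multiplicity 1 (exponent in χ_B), largest block size 1 (exponent in m_B), 1 block (geometric multiplicity). This forces block sizes [1].
λ = 4: algebraic multiplicity 2 (exponent in χ_B), largest block size 2 (exponent in m_B), 1 block (geometric multiplicity). This forces block sizes [2].

Jordan blocks: (-3, 1), (3, 1), (4, 2)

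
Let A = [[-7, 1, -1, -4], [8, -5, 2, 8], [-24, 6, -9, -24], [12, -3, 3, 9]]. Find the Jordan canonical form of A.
J = [[-3, 1, 0, 0], [0, -3, 0, 0], [0, 0, -3, 0], [0, 0, 0, -3]]

The characteristic polynomial is det(xI - A) = (x + 3)^4, so the eigenvalues are -3 (algebraic multiplicity 4).

For λ = -3: rank(A + 3I) = 1, rank((A + 3I)^2) = 0. The eigenspace has dimension 4 - 1 = 3, so there are 3 Jordan blocks; the rank sequence gives block sizes [2, 1, 1].

Assembling the blocks gives the Jordan form J above.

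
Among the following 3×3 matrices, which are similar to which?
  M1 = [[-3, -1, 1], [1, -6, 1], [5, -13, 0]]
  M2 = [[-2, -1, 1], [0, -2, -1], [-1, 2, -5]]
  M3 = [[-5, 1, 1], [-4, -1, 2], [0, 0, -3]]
Characteristic polynomials: χ_{M1} = (x + 3)^3, χ_{M2} = (x + 3)^3, χ_{M3} = (x + 3)^3.

{M1, M2}: invariant factors (x + 3)^3.

{M3}: invariant factors x + 3, (x + 3)^2.

Matrices are similar if and only if their invariant-factor lists agree; the partition into similarity classes is {M1, M2}, {M3}.

2 classes: {M1, M2}, {M3}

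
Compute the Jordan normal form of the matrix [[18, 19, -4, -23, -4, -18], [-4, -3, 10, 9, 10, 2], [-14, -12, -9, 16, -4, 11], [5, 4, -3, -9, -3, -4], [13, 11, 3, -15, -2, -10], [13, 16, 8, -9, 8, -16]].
J = [[-5, 1, 0, 0, 0, 0], [0, -5, 1, 0, 0, 0], [0, 0, -5, 0, 0, 0], [0, 0, 0, -2, 1, 0], [0, 0, 0, 0, -2, 1], [0, 0, 0, 0, 0, -2]]

The characteristic polynomial is det(xI - A) = (x + 2)^3(x + 5)^3, so the eigenvalues are -5 (algebraic multiplicity 3), -2 (algebraic multiplicity 3).

For λ = -5: rank(A + 5I) = 5, rank((A + 5I)^2) = 4, rank((A + 5I)^3) = 3. The eigenspace has dimension 6 - 5 = 1, so there is 1 Jordan block; the rank sequence gives block sizes [3].

For λ = -2: rank(A + 2I) = 5, rank((A + 2I)^2) = 4, rank((A + 2I)^3) = 3. The eigenspace has dimension 6 - 5 = 1, so there is 1 Jordan block; the rank sequence gives block sizes [3].

Assembling the blocks gives the Jordan form J above.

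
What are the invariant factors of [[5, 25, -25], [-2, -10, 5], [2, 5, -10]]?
The Jordan structure of A has elementary divisors (x + 5)^2, (x + 5). Arranging the block sizes at each eigenvalue in decreasing order and taking row products gives the invariant factors.

Invariant factors (smallest first, each dividing the next): x + 5, (x + 5)^2.

Check: the last factor (x + 5)^2 is the minimal polynomial, and the product (x + 5)^3 is the characteristic polynomial.

x + 5, (x + 5)^2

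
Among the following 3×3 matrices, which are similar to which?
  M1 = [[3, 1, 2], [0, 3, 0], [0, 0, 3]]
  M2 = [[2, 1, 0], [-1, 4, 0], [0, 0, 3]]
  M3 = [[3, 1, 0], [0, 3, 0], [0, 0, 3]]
Characteristic polynomials: χ_{M1} = (x - 3)^3, χ_{M2} = (x - 3)^3, χ_{M3} = (x - 3)^3.

{M1, M2, M3}: invariant factors x - 3, (x - 3)^2.

Matrices are similar if and only if their invariant-factor lists agree; the partition into similarity classes is {M1, M2, M3}.

1 class: {M1, M2, M3}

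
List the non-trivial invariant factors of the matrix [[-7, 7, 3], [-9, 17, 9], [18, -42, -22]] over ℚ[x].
x + 4, (x + 4)^2

The Jordan structure of A has elementary divisors (x + 4)^2, (x + 4). Arranging the block sizes at each eigenvalue in decreasing order and taking row products gives the invariant factors.

Invariant factors (smallest first, each dividing the next): x + 4, (x + 4)^2.

Check: the last factor (x + 4)^2 is the minimal polynomial, and the product (x + 4)^3 is the characteristic polynomial.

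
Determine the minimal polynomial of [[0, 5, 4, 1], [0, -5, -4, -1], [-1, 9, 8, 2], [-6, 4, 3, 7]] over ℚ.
m_A(x) = x^2(x - 5)^2

The characteristic polynomial factors as x^2(x - 5)^2. The minimal polynomial is ∏(x - λ)^{k_λ} where k_λ is the size of the largest Jordan block at λ.

For λ = 0: rank(A) = 3, and the largest Jordan block has size 2 (the smallest k with rank(A^k) = rank(A^(k+1))).
For λ = 5: rank(A - 5I) = 3, and the largest Jordan block has size 2 (the smallest k with rank((A - 5I)^k) = rank((A - 5I)^(k+1))).

So m_A(x) = x^2(x - 5)^2.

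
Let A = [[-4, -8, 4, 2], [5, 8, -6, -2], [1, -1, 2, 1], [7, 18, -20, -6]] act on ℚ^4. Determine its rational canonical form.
The invariant factors of A (the non-unit diagonal entries of the Smith normal form of xI - A over ℚ[x]) are x^2 + 6, x^2 + 6, each dividing the next. The characteristic polynomial is their product, (x^2 + 6)^2.

The rational canonical form is the block-diagonal matrix of companion matrices C(f_i):
R = [[0, -6, 0, 0], [1, 0, 0, 0], [0, 0, 0, -6], [0, 0, 1, 0]].

Note the characteristic polynomial does not split into linear factors over ℚ, so A has no Jordan form over ℚ; the rational canonical form exists over any field.

R = [[0, -6, 0, 0], [1, 0, 0, 0], [0, 0, 0, -6], [0, 0, 1, 0]]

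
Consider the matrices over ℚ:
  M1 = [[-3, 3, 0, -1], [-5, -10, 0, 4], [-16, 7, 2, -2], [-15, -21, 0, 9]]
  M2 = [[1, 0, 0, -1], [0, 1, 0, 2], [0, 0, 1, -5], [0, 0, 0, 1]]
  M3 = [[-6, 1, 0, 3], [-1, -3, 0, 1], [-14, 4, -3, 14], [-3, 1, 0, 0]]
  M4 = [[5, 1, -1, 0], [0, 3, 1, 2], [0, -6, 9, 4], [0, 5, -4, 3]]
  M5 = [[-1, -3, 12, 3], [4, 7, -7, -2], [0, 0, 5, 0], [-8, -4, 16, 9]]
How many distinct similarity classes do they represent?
4 classes: {M1}, {M2}, {M3}, {M4, M5}

Characteristic polynomials: χ_{M1} = (x - 2)^2(x + 3)^2, χ_{M2} = (x - 1)^4, χ_{M3} = (x + 3)^4, χ_{M4} = (x - 5)^4, χ_{M5} = (x - 5)^4.

{M1}: invariant factors (x - 2)^2(x + 3)^2.

{M2}: invariant factors x - 1, x - 1, (x - 1)^2.

{M3}: invariant factors x + 3, (x + 3)^3.

{M4, M5}: invariant factors x - 5, (x - 5)^3.

Matrices are similar if and only if their invariant-factor lists agree; the partition into similarity classes is {M1}, {M2}, {M3}, {M4, M5}.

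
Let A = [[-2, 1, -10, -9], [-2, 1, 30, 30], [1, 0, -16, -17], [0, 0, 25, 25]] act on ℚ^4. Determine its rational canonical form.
The invariant factors of A (the non-unit diagonal entries of the Smith normal form of xI - A over ℚ[x]) are (x^2 - 4x + 5)^2, each dividing the next. The characteristic polynomial is their product, (x^2 - 4x + 5)^2.

The rational canonical form is the block-diagonal matrix of companion matrices C(f_i):
R = [[0, 0, 0, -25], [1, 0, 0, 40], [0, 1, 0, -26], [0, 0, 1, 8]].

Note the characteristic polynomial does not split into linear factors over ℚ, so A has no Jordan form over ℚ; the rational canonical form exists over any field.

R = [[0, 0, 0, -25], [1, 0, 0, 40], [0, 1, 0, -26], [0, 0, 1, 8]]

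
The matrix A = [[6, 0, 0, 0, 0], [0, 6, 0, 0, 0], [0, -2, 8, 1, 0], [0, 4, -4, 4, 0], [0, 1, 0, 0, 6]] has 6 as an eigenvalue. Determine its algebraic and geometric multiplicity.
algebraic multiplicity 5, geometric multiplicity 3

The characteristic polynomial is (x - 6)^5, so the factor x - 6 appears with exponent 5: the algebraic multiplicity is 5.

rank(A - 6I) = 2, so the eigenspace has dimension 5 - 2 = 3: the geometric multiplicity is 3.

Since 3 < 5, A is not diagonalizable.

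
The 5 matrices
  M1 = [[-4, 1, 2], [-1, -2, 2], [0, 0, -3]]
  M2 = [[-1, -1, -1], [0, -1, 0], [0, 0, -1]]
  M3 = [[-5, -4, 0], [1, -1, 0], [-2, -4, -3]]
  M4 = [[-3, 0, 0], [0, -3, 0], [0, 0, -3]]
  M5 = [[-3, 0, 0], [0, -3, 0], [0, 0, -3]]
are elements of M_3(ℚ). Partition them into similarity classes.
Characteristic polynomials: χ_{M1} = (x + 3)^3, χ_{M2} = (x + 1)^3, χ_{M3} = (x + 3)^3, χ_{M4} = (x + 3)^3, χ_{M5} = (x + 3)^3.

{M1, M3}: invariant factors x + 3, (x + 3)^2.

{M2}: invariant factors x + 1, (x + 1)^2.

{M4, M5}: invariant factors x + 3, x + 3, x + 3.

Matrices are similar if and only if their invariant-factor lists agree; the partition into similarity classes is {M1, M3}, {M2}, {M4, M5}.

3 classes: {M1, M3}, {M2}, {M4, M5}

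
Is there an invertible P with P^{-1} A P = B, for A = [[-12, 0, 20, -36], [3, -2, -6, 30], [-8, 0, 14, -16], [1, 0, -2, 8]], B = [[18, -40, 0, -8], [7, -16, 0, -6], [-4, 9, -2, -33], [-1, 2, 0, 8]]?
Both have characteristic polynomial (x - 6)^2(x + 2)^2, but the minimal polynomial of A is (x - 6)^2(x + 2) while the minimal polynomial of B is (x - 6)^2(x + 2)^2. The minimal polynomial is a similarity invariant, so A and B are not similar.

No.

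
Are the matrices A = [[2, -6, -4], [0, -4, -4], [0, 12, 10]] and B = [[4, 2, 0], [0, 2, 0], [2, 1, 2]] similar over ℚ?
No.

Both have characteristic polynomial (x - 4)(x - 2)^2, but the minimal polynomial of A is (x - 4)(x - 2) while the minimal polynomial of B is (x - 4)(x - 2)^2. The minimal polynomial is a similarity invariant, so A and B are not similar.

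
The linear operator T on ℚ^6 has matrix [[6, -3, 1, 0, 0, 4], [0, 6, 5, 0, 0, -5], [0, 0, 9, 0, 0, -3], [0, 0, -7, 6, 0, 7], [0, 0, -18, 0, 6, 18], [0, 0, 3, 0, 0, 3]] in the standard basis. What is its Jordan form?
The characteristic polynomial is det(xI - A) = (x - 6)^6, so the eigenvalues are 6 (algebraic multiplicity 6).

For λ = 6: rank(A - 6I) = 2, rank((A - 6I)^2) = 0. The eigenspace has dimension 6 - 2 = 4, so there are 4 Jordan blocks; the rank sequence gives block sizes [2, 2, 1, 1].

Assembling the blocks gives the Jordan form J above.

J = [[6, 1, 0, 0, 0, 0], [0, 6, 0, 0, 0, 0], [0, 0, 6, 1, 0, 0], [0, 0, 0, 6, 0, 0], [0, 0, 0, 0, 6, 0], [0, 0, 0, 0, 0, 6]]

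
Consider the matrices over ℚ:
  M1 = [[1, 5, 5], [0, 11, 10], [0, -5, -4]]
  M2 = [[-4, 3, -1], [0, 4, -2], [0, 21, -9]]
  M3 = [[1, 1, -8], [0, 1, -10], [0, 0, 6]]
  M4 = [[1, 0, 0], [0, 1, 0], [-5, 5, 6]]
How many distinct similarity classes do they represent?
Characteristic polynomials: χ_{M1} = (x - 6)(x - 1)^2, χ_{M2} = (x + 2)(x + 3)(x + 4), χ_{M3} = (x - 6)(x - 1)^2, χ_{M4} = (x - 6)(x - 1)^2.

{M1, M4}: invariant factors x - 1, (x - 6)(x - 1).

{M2}: invariant factors (x + 2)(x + 3)(x + 4).

{M3}: invariant factors (x - 6)(x - 1)^2.

Matrices are similar if and only if their invariant-factor lists agree; the partition into similarity classes is {M1, M4}, {M2}, {M3}.

3 classes: {M1, M4}, {M2}, {M3}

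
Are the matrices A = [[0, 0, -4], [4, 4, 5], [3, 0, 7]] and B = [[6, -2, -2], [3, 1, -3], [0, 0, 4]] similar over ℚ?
No.

Both have characteristic polynomial (x - 4)^2(x - 3), but the minimal polynomial of A is (x - 4)^2(x - 3) while the minimal polynomial of B is (x - 4)(x - 3). The minimal polynomial is a similarity invariant, so A and B are not similar.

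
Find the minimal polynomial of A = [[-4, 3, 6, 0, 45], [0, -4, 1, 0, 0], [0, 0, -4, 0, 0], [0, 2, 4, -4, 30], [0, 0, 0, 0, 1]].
The characteristic polynomial factors as (x - 1)(x + 4)^4. The minimal polynomial is ∏(x - λ)^{k_λ} where k_λ is the size of the largest Jordan block at λ.

For λ = -4: rank(A + 4I) = 3, and the largest Jordan block has size 3 (the smallest k with rank((A + 4I)^k) = rank((A + 4I)^(k+1))).
For λ = 1: rank(A - I) = 4, and the largest Jordan block has size 1 (the smallest k with rank((A - I)^k) = rank((A - I)^(k+1))).

So m_A(x) = (x - 1)(x + 4)^3.

m_A(x) = (x - 1)(x + 4)^3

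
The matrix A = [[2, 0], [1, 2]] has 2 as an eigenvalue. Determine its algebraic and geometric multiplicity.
algebraic multiplicity 2, geometric multiplicity 1

The characteristic polynomial is (x - 2)^2, so the factor x - 2 appears with exponent 2: the algebraic multiplicity is 2.

rank(A - 2I) = 1, so the eigenspace has dimension 2 - 1 = 1: the geometric multiplicity is 1.

Since 1 < 2, A is not diagonalizable.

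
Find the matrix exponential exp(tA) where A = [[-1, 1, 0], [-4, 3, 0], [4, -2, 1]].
e^{tA} = [[(1 - 2*t)*e^{t}, t*e^{t}, 0], [-4*t*e^{t}, (2*t + 1)*e^{t}, 0], [4*t*e^{t}, -2*t*e^{t}, e^{t}]]

A has Jordan form J = [[1, 1, 0], [0, 1, 0], [0, 0, 1]] with A = PJP^{-1}, so e^{tA} = P e^{tJ} P^{-1}.

For a Jordan block J_k(λ), e^{tJ_k(λ)} = e^{λt} · (I + tN + t^2 N^2/2! + ... + t^{k-1} N^{k-1}/(k-1)!) where N is the nilpotent superdiagonal part.

Assembling the blocks and conjugating back gives the entries of e^{tA} as shown above.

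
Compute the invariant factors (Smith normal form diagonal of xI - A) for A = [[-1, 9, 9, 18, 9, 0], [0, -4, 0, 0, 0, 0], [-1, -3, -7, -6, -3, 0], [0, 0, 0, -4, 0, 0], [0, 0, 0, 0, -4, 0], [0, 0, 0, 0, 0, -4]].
x + 4, x + 4, x + 4, x + 4, (x + 4)^2

The Jordan structure of A has elementary divisors (x + 4)^2, (x + 4), (x + 4), (x + 4), (x + 4). Arranging the block sizes at each eigenvalue in decreasing order and taking row products gives the invariant factors.

Invariant factors (smallest first, each dividing the next): x + 4, x + 4, x + 4, x + 4, (x + 4)^2.

Check: the last factor (x + 4)^2 is the minimal polynomial, and the product (x + 4)^6 is the characteristic polynomial.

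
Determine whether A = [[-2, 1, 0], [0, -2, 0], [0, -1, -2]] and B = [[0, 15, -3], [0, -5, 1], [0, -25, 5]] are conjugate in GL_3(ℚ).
trace(A) = -6 but trace(B) = 0. The trace is a similarity invariant, so A and B are not similar.

No.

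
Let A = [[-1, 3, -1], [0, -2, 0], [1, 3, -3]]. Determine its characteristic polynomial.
χ_A(x) = (x + 2)^3

xI - A = [[x + 1, -3, 1], [0, x + 2, 0], [-1, -3, x + 3]].

Expanding det(xI - A) along the first row:
det(xI - A) = + (x + 1)·det([[x + 2, 0], [-3, x + 3]]) - (-3)·det([[0, 0], [-1, x + 3]]) + (1)·det([[0, x + 2], [-1, -3]]).

Evaluating gives χ_A(x) = x^3 + 6x^2 + 12x + 8 = (x + 2)^3.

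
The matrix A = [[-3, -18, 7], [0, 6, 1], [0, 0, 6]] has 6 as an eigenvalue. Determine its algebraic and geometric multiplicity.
algebraic multiplicity 2, geometric multiplicity 1

The characteristic polynomial is (x - 6)^2(x + 3), so the factor x - 6 appears with exponent 2: the algebraic multiplicity is 2.

rank(A - 6I) = 2, so the eigenspace has dimension 3 - 2 = 1: the geometric multiplicity is 1.

Since 1 < 2, A is not diagonalizable.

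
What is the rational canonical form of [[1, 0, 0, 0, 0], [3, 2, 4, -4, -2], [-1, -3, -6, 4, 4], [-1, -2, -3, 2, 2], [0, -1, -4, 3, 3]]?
The invariant factors of A (the non-unit diagonal entries of the Smith normal form of xI - A over ℚ[x]) are x - 1, (x - 1)(x^3 - 2x - 2), each dividing the next. The characteristic polynomial is their product, (x - 1)^2(x^3 - 2x - 2).

The rational canonical form is the block-diagonal matrix of companion matrices C(f_i):
R = [[1, 0, 0, 0, 0], [0, 0, 0, 0, -2], [0, 1, 0, 0, 0], [0, 0, 1, 0, 2], [0, 0, 0, 1, 1]].

Note the characteristic polynomial does not split into linear factors over ℚ, so A has no Jordan form over ℚ; the rational canonical form exists over any field.

R = [[1, 0, 0, 0, 0], [0, 0, 0, 0, -2], [0, 1, 0, 0, 0], [0, 0, 1, 0, 2], [0, 0, 0, 1, 1]]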